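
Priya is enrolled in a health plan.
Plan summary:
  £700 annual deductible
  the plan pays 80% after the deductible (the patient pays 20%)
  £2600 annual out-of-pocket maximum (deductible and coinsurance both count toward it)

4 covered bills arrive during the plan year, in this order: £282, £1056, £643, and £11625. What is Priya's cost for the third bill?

#1 (£282): all of it applies to the deductible. Patient pays £282; OOP now £282.
#2 (£1056): £418 to deductible, leaving £638; patient's 20% is £127.60. Cost to patient: £545.60. OOP to date £827.60.
#3 (£643): deductible already satisfied, so patient's share is 20% × £643 = £128.60. Patient owes £128.60 (running OOP £956.20).

£128.60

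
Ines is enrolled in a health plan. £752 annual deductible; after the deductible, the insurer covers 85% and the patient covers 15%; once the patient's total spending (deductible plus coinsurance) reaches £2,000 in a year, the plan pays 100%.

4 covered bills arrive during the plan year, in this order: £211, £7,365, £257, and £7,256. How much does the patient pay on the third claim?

£38.55

#1 (£211): all of it applies to the deductible. Cost to patient: £211. OOP to date £211.
#2 (£7,365): deductible takes £541, £6,824 remains; coinsurance £6,824 × 15% = £1,023.60. Cost to patient: £1,564.60. OOP to date £1,775.60.
#3 (£257): deductible met; 15% of £257 = £38.55. Patient owes £38.55 (running OOP £1,814.15).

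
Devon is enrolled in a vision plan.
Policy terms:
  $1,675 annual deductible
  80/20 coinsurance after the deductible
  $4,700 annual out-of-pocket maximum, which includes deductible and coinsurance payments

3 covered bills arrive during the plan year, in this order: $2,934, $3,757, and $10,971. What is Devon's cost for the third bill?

$2,021.80

Claim 1 ($2,934): $1,675 finishes the deductible; $1,259 goes to coinsurance; 20% of $1,259 = $251.80. Member owes $1,926.80 (running OOP $1,926.80).
Claim 2 ($3,757): deductible already satisfied, so member's share is 20% × $3,757 = $751.40. Member owes $751.40 (running OOP $2,678.20).
Claim 3 ($10,971): deductible met; 20% of $10,971 = $2,194.20. That would push OOP to $4,872.40, over the $4,700 cap, so member pays $4,700 − $2,678.20 = $2,021.80.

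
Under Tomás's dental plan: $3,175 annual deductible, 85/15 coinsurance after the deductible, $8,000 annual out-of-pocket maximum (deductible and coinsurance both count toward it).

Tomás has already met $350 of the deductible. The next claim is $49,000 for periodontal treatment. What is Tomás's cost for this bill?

Deductible still to meet: $3,175 − $350 = $2,825.
That leaves $49,000 − $2,825 = $46,175 for coinsurance.
15% of $46,175 = $6,926.25 falls to the patient.
So the patient owes $2,825 + $6,926.25 = $9,751.25 before any cap.
Adding $9,751.25 to the $350 already spent would give $10,101.25, which exceeds the $8,000 cap; the patient pays just $8,000 − $350 = $7,650.

$7,650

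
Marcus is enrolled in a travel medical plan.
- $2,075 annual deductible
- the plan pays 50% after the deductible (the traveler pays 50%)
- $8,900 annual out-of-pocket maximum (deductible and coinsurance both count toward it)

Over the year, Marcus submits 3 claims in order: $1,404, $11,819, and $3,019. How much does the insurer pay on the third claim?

$1,768

Bill 1, $1,404: entire amount goes to the deductible. Cost to traveler: $1,404. OOP to date $1,404. Plan pays $1,404 − $1,404 = $0.
Bill 2, $11,819: $671 to deductible, leaving $11,148; coinsurance $11,148 × 50% = $5,574. Traveler owes $6,245 (running OOP $7,649). Plan pays $11,819 − $6,245 = $5,574.
Bill 3, $3,019: deductible already satisfied, so traveler's share is 50% × $3,019 = $1,509.50. Adding that to $7,649 gives $9,158.50, past the $8,900 cap; traveler pays only $8,900 − $7,649 = $1,251. Plan pays $3,019 − $1,251 = $1,768.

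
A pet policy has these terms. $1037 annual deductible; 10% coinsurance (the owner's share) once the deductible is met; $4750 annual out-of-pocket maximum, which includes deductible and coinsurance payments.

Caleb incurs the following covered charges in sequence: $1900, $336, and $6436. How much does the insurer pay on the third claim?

$5792.40

Claim 1 — $1900: $1037 finishes the deductible; $863 goes to coinsurance; coinsurance $863 × 10% = $86.30. Owner owes $1123.30 (running OOP $1123.30). Insurer: $1900 − $1123.30 = $776.70.
Claim 2 — $336: deductible met; 10% of $336 = $33.60. Owner owes $33.60 (running OOP $1156.90). Plan pays $336 − $33.60 = $302.40.
Claim 3 — $6436: deductible already satisfied, so owner's share is 10% × $6436 = $643.60. Owner owes $643.60 (running OOP $1800.50). Plan pays $6436 − $643.60 = $5792.40.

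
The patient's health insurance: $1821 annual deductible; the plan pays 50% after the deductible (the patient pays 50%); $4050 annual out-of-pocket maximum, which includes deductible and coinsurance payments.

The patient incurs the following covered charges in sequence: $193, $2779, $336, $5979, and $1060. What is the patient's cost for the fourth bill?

$1485.50

Bill 1, $193: fully absorbed by the deductible. Cost to patient: $193. OOP to date $193.
Bill 2, $2779: $1628 to deductible, leaving $1151; coinsurance $1151 × 50% = $575.50. Cost to patient: $2203.50. OOP to date $2396.50.
Bill 3, $336: deductible met; 50% of $336 = $168. Cost to patient: $168. OOP to date $2564.50.
Bill 4, $5979: deductible already satisfied, so patient's share is 50% × $5979 = $2989.50. Adding that to $2564.50 gives $5554, past the $4050 cap; patient pays only $4050 − $2564.50 = $1485.50.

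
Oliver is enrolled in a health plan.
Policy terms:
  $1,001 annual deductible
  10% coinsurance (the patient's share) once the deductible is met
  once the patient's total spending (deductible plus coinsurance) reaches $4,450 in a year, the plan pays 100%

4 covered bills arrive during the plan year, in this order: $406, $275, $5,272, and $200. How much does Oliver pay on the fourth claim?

$20

#1 ($406): fully absorbed by the deductible. Cost to patient: $406. OOP to date $406.
#2 ($275): all of it applies to the deductible. Patient pays $275; OOP now $681.
#3 ($5,272): $320 finishes the deductible; $4,952 goes to coinsurance; patient's 10% is $495.20. Patient owes $815.20 (running OOP $1,496.20).
#4 ($200): deductible met; 10% of $200 = $20. Patient owes $20 (running OOP $1,516.20).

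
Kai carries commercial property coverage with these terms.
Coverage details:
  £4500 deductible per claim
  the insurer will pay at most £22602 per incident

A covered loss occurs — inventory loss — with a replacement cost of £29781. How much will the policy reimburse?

Subtract the deductible: £29781 − £4500 = £25281.
Since £25281 > £22602, the payout is capped at £22602.

£22602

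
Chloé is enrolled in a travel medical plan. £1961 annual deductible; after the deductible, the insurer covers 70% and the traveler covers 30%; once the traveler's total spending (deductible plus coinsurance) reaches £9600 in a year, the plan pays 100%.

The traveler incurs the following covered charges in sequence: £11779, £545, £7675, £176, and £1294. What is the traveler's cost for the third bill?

£2302.50

Claim 1 — £11779: £1961 to deductible, leaving £9818; 30% of £9818 = £2945.40. Traveler pays £4906.40; OOP now £4906.40.
Claim 2 — £545: 30% coinsurance on £545 = £163.50. Traveler owes £163.50 (running OOP £5069.90).
Claim 3 — £7675: 30% coinsurance on £7675 = £2302.50. Cost to traveler: £2302.50. OOP to date £7372.40.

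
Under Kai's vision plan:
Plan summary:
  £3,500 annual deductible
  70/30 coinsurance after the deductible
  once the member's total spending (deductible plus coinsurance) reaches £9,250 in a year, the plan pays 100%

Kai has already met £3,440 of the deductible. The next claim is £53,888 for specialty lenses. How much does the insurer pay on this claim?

£48,078

£3,440 of the £3,500 deductible is already met, leaving £60.
That leaves £53,888 − £60 = £53,828 for coinsurance.
Coinsurance: £53,828 × 30% = £16,148.40.
That puts the member's cost at £60 + £16,148.40 = £16,208.40 before any cap.
Adding £16,208.40 to the £3,440 already spent would give £19,648.40, which exceeds the £9,250 cap; the member pays just £9,250 − £3,440 = £5,810.
The plan picks up £53,888 − £5,810 = £48,078.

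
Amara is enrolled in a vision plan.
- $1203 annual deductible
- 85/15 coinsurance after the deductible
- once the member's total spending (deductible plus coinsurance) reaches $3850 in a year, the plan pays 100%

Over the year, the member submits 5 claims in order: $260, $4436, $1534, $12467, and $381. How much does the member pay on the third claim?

Claim 1 — $260: all of it applies to the deductible. Cost to member: $260. OOP to date $260.
Claim 2 — $4436: $943 finishes the deductible; $3493 goes to coinsurance; 15% of $3493 = $523.95. Cost to member: $1466.95. OOP to date $1726.95.
Claim 3 — $1534: deductible already satisfied, so member's share is 15% × $1534 = $230.10. Cost to member: $230.10. OOP to date $1957.05.

$230.10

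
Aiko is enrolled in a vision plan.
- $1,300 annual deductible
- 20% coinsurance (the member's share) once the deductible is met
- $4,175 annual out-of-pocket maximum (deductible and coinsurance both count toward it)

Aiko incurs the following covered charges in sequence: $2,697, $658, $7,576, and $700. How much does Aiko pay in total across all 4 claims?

Bill 1, $2,697: $1,300 finishes the deductible; $1,397 goes to coinsurance; coinsurance $1,397 × 20% = $279.40. Cost to member: $1,579.40. OOP to date $1,579.40.
Bill 2, $658: 20% coinsurance on $658 = $131.60. Cost to member: $131.60. OOP to date $1,711.
Bill 3, $7,576: 20% coinsurance on $7,576 = $1,515.20. Cost to member: $1,515.20. OOP to date $3,226.20.
Bill 4, $700: deductible already satisfied, so member's share is 20% × $700 = $140. Member pays $140; OOP now $3,366.20.
Summing the member's payments: $1,579.40 + $131.60 + $1,515.20 + $140 = $3,366.20.

$3,366.20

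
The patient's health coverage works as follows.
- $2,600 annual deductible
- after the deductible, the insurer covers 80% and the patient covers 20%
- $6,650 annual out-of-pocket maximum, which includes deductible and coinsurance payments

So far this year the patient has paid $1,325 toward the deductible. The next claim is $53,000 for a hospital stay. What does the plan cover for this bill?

$47,675

Deductible still to meet: $2,600 − $1,325 = $1,275.
After the $1,275 deductible portion, $53,000 − $1,275 = $51,725 is subject to coinsurance.
Patient's 20% share of $51,725 is $10,345.
So the patient owes $1,275 + $10,345 = $11,620 before any cap.
That would bring total out-of-pocket to $12,945, past the $6,650 cap. The patient is capped at $6,650 − $1,325 = $5,325 on this claim.
The plan picks up $53,000 − $5,325 = $47,675.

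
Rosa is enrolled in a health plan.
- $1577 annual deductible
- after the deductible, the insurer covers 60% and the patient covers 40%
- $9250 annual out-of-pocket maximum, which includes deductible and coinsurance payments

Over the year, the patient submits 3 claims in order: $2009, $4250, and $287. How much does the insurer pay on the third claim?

#1 ($2009): $1577 finishes the deductible; $432 goes to coinsurance; 40% of $432 = $172.80. Patient pays $1749.80; OOP now $1749.80. Insurer: $2009 − $1749.80 = $259.20.
#2 ($4250): 40% coinsurance on $4250 = $1700. Patient pays $1700; OOP now $3449.80. Insurer: $4250 − $1700 = $2550.
#3 ($287): deductible met; 40% of $287 = $114.80. Cost to patient: $114.80. OOP to date $3564.60. Insurer: $287 − $114.80 = $172.20.

$172.20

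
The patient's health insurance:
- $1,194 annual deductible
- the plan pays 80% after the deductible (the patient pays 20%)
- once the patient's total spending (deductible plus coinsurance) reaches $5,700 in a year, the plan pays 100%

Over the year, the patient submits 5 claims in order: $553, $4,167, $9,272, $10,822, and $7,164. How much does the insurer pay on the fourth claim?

$8,875.60

Claim 1 ($553): entire amount goes to the deductible. Patient owes $553 (running OOP $553). Plan pays $553 − $553 = $0.
Claim 2 ($4,167): deductible takes $641, $3,526 remains; coinsurance $3,526 × 20% = $705.20. Patient owes $1,346.20 (running OOP $1,899.20). Insurer: $4,167 − $1,346.20 = $2,820.80.
Claim 3 ($9,272): deductible already satisfied, so patient's share is 20% × $9,272 = $1,854.40. Patient owes $1,854.40 (running OOP $3,753.60). Insurer: $9,272 − $1,854.40 = $7,417.60.
Claim 4 ($10,822): deductible met; 20% of $10,822 = $2,164.40. Adding that to $3,753.60 gives $5,918, past the $5,700 cap; patient pays only $5,700 − $3,753.60 = $1,946.40. Plan pays $10,822 − $1,946.40 = $8,875.60.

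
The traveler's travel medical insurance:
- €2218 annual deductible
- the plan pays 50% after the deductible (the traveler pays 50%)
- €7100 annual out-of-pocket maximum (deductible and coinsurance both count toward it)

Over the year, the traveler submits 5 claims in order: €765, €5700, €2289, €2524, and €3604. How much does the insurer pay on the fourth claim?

#1 (€765): all of it applies to the deductible. Cost to traveler: €765. OOP to date €765. Insurer: €765 − €765 = €0.
#2 (€5700): €1453 finishes the deductible; €4247 goes to coinsurance; 50% of €4247 = €2123.50. Cost to traveler: €3576.50. OOP to date €4341.50. Plan pays €5700 − €3576.50 = €2123.50.
#3 (€2289): deductible met; 50% of €2289 = €1144.50. Traveler owes €1144.50 (running OOP €5486). Plan pays €2289 − €1144.50 = €1144.50.
#4 (€2524): deductible met; 50% of €2524 = €1262. Traveler pays €1262; OOP now €6748. Insurer: €2524 − €1262 = €1262.

€1262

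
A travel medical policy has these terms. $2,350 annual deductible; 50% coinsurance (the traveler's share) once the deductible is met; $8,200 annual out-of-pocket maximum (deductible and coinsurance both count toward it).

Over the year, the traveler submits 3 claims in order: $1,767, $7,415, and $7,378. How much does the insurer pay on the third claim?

$4,944

Claim 1 ($1,767): all of it applies to the deductible. Cost to traveler: $1,767. OOP to date $1,767. Insurer: $1,767 − $1,767 = $0.
Claim 2 ($7,415): deductible takes $583, $6,832 remains; traveler's 50% is $3,416. Cost to traveler: $3,999. OOP to date $5,766. Insurer: $7,415 − $3,999 = $3,416.
Claim 3 ($7,378): deductible met; 50% of $7,378 = $3,689. That would push OOP to $9,455, over the $8,200 cap, so traveler pays $8,200 − $5,766 = $2,434. Insurer: $7,378 − $2,434 = $4,944.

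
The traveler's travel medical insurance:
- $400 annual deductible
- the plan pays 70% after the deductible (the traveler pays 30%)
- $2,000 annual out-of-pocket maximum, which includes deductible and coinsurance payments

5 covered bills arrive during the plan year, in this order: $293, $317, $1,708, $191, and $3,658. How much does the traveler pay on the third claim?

$512.40

Claim 1 ($293): all of it applies to the deductible. Cost to traveler: $293. OOP to date $293.
Claim 2 ($317): $107 finishes the deductible; $210 goes to coinsurance; coinsurance $210 × 30% = $63. Traveler pays $170; OOP now $463.
Claim 3 ($1,708): 30% coinsurance on $1,708 = $512.40. Traveler pays $512.40; OOP now $975.40.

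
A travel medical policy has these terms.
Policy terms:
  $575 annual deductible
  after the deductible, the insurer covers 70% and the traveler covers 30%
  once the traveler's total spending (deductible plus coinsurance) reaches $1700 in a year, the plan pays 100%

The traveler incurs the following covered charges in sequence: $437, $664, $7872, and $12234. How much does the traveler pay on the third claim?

$967.20

Bill 1, $437: all of it applies to the deductible. Traveler owes $437 (running OOP $437).
Bill 2, $664: $138 to deductible, leaving $526; 30% of $526 = $157.80. Cost to traveler: $295.80. OOP to date $732.80.
Bill 3, $7872: deductible already satisfied, so traveler's share is 30% × $7872 = $2361.60. That would push OOP to $3094.40, over the $1700 cap, so traveler pays $1700 − $732.80 = $967.20.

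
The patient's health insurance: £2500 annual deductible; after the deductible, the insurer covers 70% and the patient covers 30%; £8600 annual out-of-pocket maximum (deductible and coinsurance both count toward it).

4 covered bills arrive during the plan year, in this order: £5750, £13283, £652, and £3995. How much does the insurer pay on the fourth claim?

£3050.50

Claim 1 — £5750: £2500 to deductible, leaving £3250; coinsurance £3250 × 30% = £975. Patient pays £3475; OOP now £3475. Plan pays £5750 − £3475 = £2275.
Claim 2 — £13283: deductible met; 30% of £13283 = £3984.90. Cost to patient: £3984.90. OOP to date £7459.90. Plan pays £13283 − £3984.90 = £9298.10.
Claim 3 — £652: 30% coinsurance on £652 = £195.60. Patient owes £195.60 (running OOP £7655.50). Plan pays £652 − £195.60 = £456.40.
Claim 4 — £3995: deductible already satisfied, so patient's share is 30% × £3995 = £1198.50. That would push OOP to £8854, over the £8600 cap, so patient pays £8600 − £7655.50 = £944.50. Insurer: £3995 − £944.50 = £3050.50.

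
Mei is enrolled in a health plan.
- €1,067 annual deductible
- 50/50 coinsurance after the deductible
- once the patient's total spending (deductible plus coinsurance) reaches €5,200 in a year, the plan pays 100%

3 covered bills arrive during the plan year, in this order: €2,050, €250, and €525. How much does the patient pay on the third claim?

€262.50

#1 (€2,050): deductible takes €1,067, €983 remains; 50% of €983 = €491.50. Patient pays €1,558.50; OOP now €1,558.50.
#2 (€250): deductible already satisfied, so patient's share is 50% × €250 = €125. Patient owes €125 (running OOP €1,683.50).
#3 (€525): deductible met; 50% of €525 = €262.50. Cost to patient: €262.50. OOP to date €1,946.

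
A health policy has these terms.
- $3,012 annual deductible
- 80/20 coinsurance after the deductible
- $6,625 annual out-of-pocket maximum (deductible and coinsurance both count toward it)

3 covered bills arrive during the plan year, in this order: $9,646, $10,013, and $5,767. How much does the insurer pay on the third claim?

#1 ($9,646): $3,012 to deductible, leaving $6,634; 20% of $6,634 = $1,326.80. Cost to patient: $4,338.80. OOP to date $4,338.80. Insurer: $9,646 − $4,338.80 = $5,307.20.
#2 ($10,013): deductible met; 20% of $10,013 = $2,002.60. Patient owes $2,002.60 (running OOP $6,341.40). Plan pays $10,013 − $2,002.60 = $8,010.40.
#3 ($5,767): 20% coinsurance on $5,767 = $1,153.40. That would push OOP to $7,494.80, over the $6,625 cap, so patient pays $6,625 − $6,341.40 = $283.60. Plan pays $5,767 − $283.60 = $5,483.40.

$5,483.40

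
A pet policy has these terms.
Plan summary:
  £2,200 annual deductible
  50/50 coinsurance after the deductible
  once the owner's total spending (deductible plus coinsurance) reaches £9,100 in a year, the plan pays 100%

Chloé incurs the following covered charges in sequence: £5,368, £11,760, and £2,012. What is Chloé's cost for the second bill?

Claim 1 (£5,368): £2,200 finishes the deductible; £3,168 goes to coinsurance; owner's 50% is £1,584. Cost to owner: £3,784. OOP to date £3,784.
Claim 2 (£11,760): deductible already satisfied, so owner's share is 50% × £11,760 = £5,880. OOP would hit £9,664 > £9,100, so the cap limits the owner to £9,100 − £3,784 = £5,316.

£5,316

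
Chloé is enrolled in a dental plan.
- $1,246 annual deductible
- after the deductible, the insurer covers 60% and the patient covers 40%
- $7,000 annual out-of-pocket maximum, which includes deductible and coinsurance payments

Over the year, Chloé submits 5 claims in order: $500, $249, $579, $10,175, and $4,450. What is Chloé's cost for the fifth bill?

Claim 1 — $500: entire amount goes to the deductible. Cost to patient: $500. OOP to date $500.
Claim 2 — $249: all of it applies to the deductible. Patient pays $249; OOP now $749.
Claim 3 — $579: deductible takes $497, $82 remains; 40% of $82 = $32.80. Patient owes $529.80 (running OOP $1,278.80).
Claim 4 — $10,175: deductible already satisfied, so patient's share is 40% × $10,175 = $4,070. Patient owes $4,070 (running OOP $5,348.80).
Claim 5 — $4,450: deductible already satisfied, so patient's share is 40% × $4,450 = $1,780. OOP would hit $7,128.80 > $7,000, so the cap limits the patient to $7,000 − $5,348.80 = $1,651.20.

$1,651.20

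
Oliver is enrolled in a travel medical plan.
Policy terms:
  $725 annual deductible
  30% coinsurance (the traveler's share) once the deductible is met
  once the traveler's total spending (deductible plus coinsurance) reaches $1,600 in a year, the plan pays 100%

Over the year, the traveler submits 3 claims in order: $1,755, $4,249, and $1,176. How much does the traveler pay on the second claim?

$566

#1 ($1,755): $725 to deductible, leaving $1,030; traveler's 30% is $309. Traveler owes $1,034 (running OOP $1,034).
#2 ($4,249): deductible met; 30% of $4,249 = $1,274.70. That would push OOP to $2,308.70, over the $1,600 cap, so traveler pays $1,600 − $1,034 = $566.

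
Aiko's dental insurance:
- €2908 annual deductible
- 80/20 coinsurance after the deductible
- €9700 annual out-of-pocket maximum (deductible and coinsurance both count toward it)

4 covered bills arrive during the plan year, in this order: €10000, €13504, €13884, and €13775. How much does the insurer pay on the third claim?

€11211.20

#1 (€10000): €2908 finishes the deductible; €7092 goes to coinsurance; coinsurance €7092 × 20% = €1418.40. Patient owes €4326.40 (running OOP €4326.40). Plan pays €10000 − €4326.40 = €5673.60.
#2 (€13504): deductible already satisfied, so patient's share is 20% × €13504 = €2700.80. Patient owes €2700.80 (running OOP €7027.20). Insurer: €13504 − €2700.80 = €10803.20.
#3 (€13884): deductible met; 20% of €13884 = €2776.80. That would push OOP to €9804, over the €9700 cap, so patient pays €9700 − €7027.20 = €2672.80. Insurer: €13884 − €2672.80 = €11211.20.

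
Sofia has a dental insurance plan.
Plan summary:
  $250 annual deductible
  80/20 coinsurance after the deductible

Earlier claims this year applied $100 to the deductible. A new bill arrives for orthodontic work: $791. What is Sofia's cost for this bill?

$278.20

$100 of the $250 deductible is already met, leaving $150.
After the $150 deductible portion, $791 − $150 = $641 is subject to coinsurance.
Coinsurance: $641 × 20% = $128.20.
Patient responsibility: $150 + $128.20 = $278.20.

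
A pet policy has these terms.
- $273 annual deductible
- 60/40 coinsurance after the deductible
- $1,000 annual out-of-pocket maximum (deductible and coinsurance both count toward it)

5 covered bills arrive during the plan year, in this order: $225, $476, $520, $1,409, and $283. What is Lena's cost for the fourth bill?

$347.80

#1 ($225): entire amount goes to the deductible. Cost to owner: $225. OOP to date $225.
#2 ($476): deductible takes $48, $428 remains; coinsurance $428 × 40% = $171.20. Cost to owner: $219.20. OOP to date $444.20.
#3 ($520): 40% coinsurance on $520 = $208. Owner owes $208 (running OOP $652.20).
#4 ($1,409): deductible already satisfied, so owner's share is 40% × $1,409 = $563.60. OOP would hit $1,215.80 > $1,000, so the cap limits the owner to $1,000 − $652.20 = $347.80.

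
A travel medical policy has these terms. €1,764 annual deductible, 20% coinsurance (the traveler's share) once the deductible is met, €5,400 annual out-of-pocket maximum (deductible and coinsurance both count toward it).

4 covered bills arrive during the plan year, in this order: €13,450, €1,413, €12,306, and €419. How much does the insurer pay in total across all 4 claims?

€22,188

Bill 1, €13,450: €1,764 finishes the deductible; €11,686 goes to coinsurance; 20% of €11,686 = €2,337.20. Traveler pays €4,101.20; OOP now €4,101.20. Insurer: €13,450 − €4,101.20 = €9,348.80.
Bill 2, €1,413: 20% coinsurance on €1,413 = €282.60. Cost to traveler: €282.60. OOP to date €4,383.80. Insurer: €1,413 − €282.60 = €1,130.40.
Bill 3, €12,306: deductible already satisfied, so traveler's share is 20% × €12,306 = €2,461.20. OOP would hit €6,845 > €5,400, so the cap limits the traveler to €5,400 − €4,383.80 = €1,016.20. Insurer: €12,306 − €1,016.20 = €11,289.80.
Bill 4, €419: 20% coinsurance on €419 = €83.80. That would push OOP to €5,483.80, over the €5,400 cap, so traveler pays €5,400 − €5,400 = €0. Plan pays €419 − €0 = €419.
Insurer total = bills − traveler's total = €27,588 − €5,400 = €22,188.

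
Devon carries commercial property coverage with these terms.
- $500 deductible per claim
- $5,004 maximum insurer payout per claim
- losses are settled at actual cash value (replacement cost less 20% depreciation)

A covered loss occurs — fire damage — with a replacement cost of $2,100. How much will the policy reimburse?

$1,180

At 20% depreciation, ACV = $2,100 − $420 = $1,680.
Subtract the deductible: $1,680 − $500 = $1,180.
$1,180 ≤ $5,004, so the limit doesn't bind; insurer pays $1,180.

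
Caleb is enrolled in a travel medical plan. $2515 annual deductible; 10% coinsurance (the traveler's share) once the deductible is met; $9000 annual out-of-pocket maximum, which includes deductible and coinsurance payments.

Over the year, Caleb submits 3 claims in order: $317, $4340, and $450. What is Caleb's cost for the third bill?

Claim 1 — $317: all of it applies to the deductible. Traveler pays $317; OOP now $317.
Claim 2 — $4340: $2198 to deductible, leaving $2142; 10% of $2142 = $214.20. Cost to traveler: $2412.20. OOP to date $2729.20.
Claim 3 — $450: deductible met; 10% of $450 = $45. Cost to traveler: $45. OOP to date $2774.20.

$45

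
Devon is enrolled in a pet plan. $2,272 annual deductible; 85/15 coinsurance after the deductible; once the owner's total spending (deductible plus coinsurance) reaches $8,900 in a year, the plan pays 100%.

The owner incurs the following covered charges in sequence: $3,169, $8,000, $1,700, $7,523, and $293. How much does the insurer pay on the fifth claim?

#1 ($3,169): $2,272 finishes the deductible; $897 goes to coinsurance; 15% of $897 = $134.55. Owner pays $2,406.55; OOP now $2,406.55. Insurer: $3,169 − $2,406.55 = $762.45.
#2 ($8,000): deductible met; 15% of $8,000 = $1,200. Owner owes $1,200 (running OOP $3,606.55). Plan pays $8,000 − $1,200 = $6,800.
#3 ($1,700): deductible met; 15% of $1,700 = $255. Owner owes $255 (running OOP $3,861.55). Plan pays $1,700 − $255 = $1,445.
#4 ($7,523): 15% coinsurance on $7,523 = $1,128.45. Cost to owner: $1,128.45. OOP to date $4,990. Insurer: $7,523 − $1,128.45 = $6,394.55.
#5 ($293): deductible already satisfied, so owner's share is 15% × $293 = $43.95. Cost to owner: $43.95. OOP to date $5,033.95. Plan pays $293 − $43.95 = $249.05.

$249.05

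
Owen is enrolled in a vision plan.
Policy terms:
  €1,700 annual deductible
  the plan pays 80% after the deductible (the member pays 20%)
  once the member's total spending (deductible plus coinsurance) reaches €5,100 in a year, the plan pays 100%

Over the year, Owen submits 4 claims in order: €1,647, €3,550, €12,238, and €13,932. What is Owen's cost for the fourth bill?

€253

Claim 1 — €1,647: fully absorbed by the deductible. Member owes €1,647 (running OOP €1,647).
Claim 2 — €3,550: €53 to deductible, leaving €3,497; member's 20% is €699.40. Member owes €752.40 (running OOP €2,399.40).
Claim 3 — €12,238: 20% coinsurance on €12,238 = €2,447.60. Member pays €2,447.60; OOP now €4,847.
Claim 4 — €13,932: deductible met; 20% of €13,932 = €2,786.40. That would push OOP to €7,633.40, over the €5,100 cap, so member pays €5,100 − €4,847 = €253.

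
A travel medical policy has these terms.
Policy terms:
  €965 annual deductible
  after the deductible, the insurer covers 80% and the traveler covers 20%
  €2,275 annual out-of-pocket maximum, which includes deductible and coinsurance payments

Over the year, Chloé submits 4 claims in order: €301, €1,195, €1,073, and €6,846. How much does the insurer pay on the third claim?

€858.40

Bill 1, €301: entire amount goes to the deductible. Cost to traveler: €301. OOP to date €301. Plan pays €301 − €301 = €0.
Bill 2, €1,195: €664 to deductible, leaving €531; coinsurance €531 × 20% = €106.20. Traveler owes €770.20 (running OOP €1,071.20). Insurer: €1,195 − €770.20 = €424.80.
Bill 3, €1,073: deductible met; 20% of €1,073 = €214.60. Cost to traveler: €214.60. OOP to date €1,285.80. Insurer: €1,073 − €214.60 = €858.40.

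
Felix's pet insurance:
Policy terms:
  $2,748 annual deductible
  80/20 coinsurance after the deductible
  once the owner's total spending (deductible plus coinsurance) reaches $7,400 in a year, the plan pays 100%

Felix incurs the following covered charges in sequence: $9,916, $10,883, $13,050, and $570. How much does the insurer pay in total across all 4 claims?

Bill 1, $9,916: $2,748 to deductible, leaving $7,168; 20% of $7,168 = $1,433.60. Cost to owner: $4,181.60. OOP to date $4,181.60. Insurer: $9,916 − $4,181.60 = $5,734.40.
Bill 2, $10,883: 20% coinsurance on $10,883 = $2,176.60. Cost to owner: $2,176.60. OOP to date $6,358.20. Insurer: $10,883 − $2,176.60 = $8,706.40.
Bill 3, $13,050: deductible already satisfied, so owner's share is 20% × $13,050 = $2,610. That would push OOP to $8,968.20, over the $7,400 cap, so owner pays $7,400 − $6,358.20 = $1,041.80. Plan pays $13,050 − $1,041.80 = $12,008.20.
Bill 4, $570: 20% coinsurance on $570 = $114. Adding that to $7,400 gives $7,514, past the $7,400 cap; owner pays only $7,400 − $7,400 = $0. Plan pays $570 − $0 = $570.
Insurer total: $5,734.40 + $8,706.40 + $12,008.20 + $570 = $27,019.

$27,019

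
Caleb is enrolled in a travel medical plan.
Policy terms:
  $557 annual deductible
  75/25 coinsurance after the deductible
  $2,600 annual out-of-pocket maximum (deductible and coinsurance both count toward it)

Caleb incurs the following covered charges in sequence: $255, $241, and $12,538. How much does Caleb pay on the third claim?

#1 ($255): entire amount goes to the deductible. Traveler pays $255; OOP now $255.
#2 ($241): fully absorbed by the deductible. Traveler owes $241 (running OOP $496).
#3 ($12,538): $61 to deductible, leaving $12,477; traveler's 25% is $3,119.25. Deductible plus coinsurance: $61 + $3,119.25 = $3,180.25. Adding that to $496 gives $3,676.25, past the $2,600 cap; traveler pays only $2,600 − $496 = $2,104.

$2,104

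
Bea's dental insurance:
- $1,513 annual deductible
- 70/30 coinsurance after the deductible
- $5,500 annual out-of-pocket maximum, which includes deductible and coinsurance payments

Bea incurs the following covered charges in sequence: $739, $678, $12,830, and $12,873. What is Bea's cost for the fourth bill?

$166.80

Claim 1 ($739): entire amount goes to the deductible. Patient pays $739; OOP now $739.
Claim 2 ($678): entire amount goes to the deductible. Patient owes $678 (running OOP $1,417).
Claim 3 ($12,830): deductible takes $96, $12,734 remains; coinsurance $12,734 × 30% = $3,820.20. Patient pays $3,916.20; OOP now $5,333.20.
Claim 4 ($12,873): deductible already satisfied, so patient's share is 30% × $12,873 = $3,861.90. Adding that to $5,333.20 gives $9,195.10, past the $5,500 cap; patient pays only $5,500 − $5,333.20 = $166.80.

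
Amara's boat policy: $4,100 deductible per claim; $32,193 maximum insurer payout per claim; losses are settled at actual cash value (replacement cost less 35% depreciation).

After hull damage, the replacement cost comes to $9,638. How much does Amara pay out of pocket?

$7,473.30

Actual cash value after 35% depreciation: $9,638 × 65% = $6,264.70.
Less the $4,100 deductible: $6,264.70 − $4,100 = $2,164.70.
$2,164.70 ≤ $32,193, so the limit doesn't bind; insurer pays $2,164.70.
Owner's share is the uncovered remainder: $9,638 − $2,164.70 = $7,473.30.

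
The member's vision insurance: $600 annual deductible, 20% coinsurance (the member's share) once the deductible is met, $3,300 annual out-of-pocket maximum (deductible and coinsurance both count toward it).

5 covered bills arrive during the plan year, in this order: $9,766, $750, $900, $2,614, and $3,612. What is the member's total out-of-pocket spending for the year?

$3,300

#1 ($9,766): $600 to deductible, leaving $9,166; member's 20% is $1,833.20. Member pays $2,433.20; OOP now $2,433.20.
#2 ($750): 20% coinsurance on $750 = $150. Member pays $150; OOP now $2,583.20.
#3 ($900): deductible already satisfied, so member's share is 20% × $900 = $180. Member pays $180; OOP now $2,763.20.
#4 ($2,614): deductible met; 20% of $2,614 = $522.80. Member pays $522.80; OOP now $3,286.
#5 ($3,612): deductible met; 20% of $3,612 = $722.40. That would push OOP to $4,008.40, over the $3,300 cap, so member pays $3,300 − $3,286 = $14.
Summing the member's payments: $2,433.20 + $150 + $180 + $522.80 + $14 = $3,300.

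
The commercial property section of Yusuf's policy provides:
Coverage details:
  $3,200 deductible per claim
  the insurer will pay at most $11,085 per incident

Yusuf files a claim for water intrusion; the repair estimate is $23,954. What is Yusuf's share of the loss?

Subtract the deductible: $23,954 − $3,200 = $20,754.
The $11,085 per-incident cap binds; insurer pays $11,085.
Out of pocket: $23,954 − $11,085 = $12,869.

$12,869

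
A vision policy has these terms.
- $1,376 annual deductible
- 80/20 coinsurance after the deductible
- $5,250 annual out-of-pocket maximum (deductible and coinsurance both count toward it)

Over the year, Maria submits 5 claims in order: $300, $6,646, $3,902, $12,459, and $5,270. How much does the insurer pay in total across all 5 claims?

$23,327

Claim 1 ($300): all of it applies to the deductible. Cost to member: $300. OOP to date $300. Insurer: $300 − $300 = $0.
Claim 2 ($6,646): $1,076 to deductible, leaving $5,570; 20% of $5,570 = $1,114. Member pays $2,190; OOP now $2,490. Insurer: $6,646 − $2,190 = $4,456.
Claim 3 ($3,902): deductible already satisfied, so member's share is 20% × $3,902 = $780.40. Member owes $780.40 (running OOP $3,270.40). Plan pays $3,902 − $780.40 = $3,121.60.
Claim 4 ($12,459): deductible already satisfied, so member's share is 20% × $12,459 = $2,491.80. That would push OOP to $5,762.20, over the $5,250 cap, so member pays $5,250 − $3,270.40 = $1,979.60. Insurer: $12,459 − $1,979.60 = $10,479.40.
Claim 5 ($5,270): deductible already satisfied, so member's share is 20% × $5,270 = $1,054. That would push OOP to $6,304, over the $5,250 cap, so member pays $5,250 − $5,250 = $0. Insurer: $5,270 − $0 = $5,270.
Insurer total = bills − member's total = $28,577 − $5,250 = $23,327.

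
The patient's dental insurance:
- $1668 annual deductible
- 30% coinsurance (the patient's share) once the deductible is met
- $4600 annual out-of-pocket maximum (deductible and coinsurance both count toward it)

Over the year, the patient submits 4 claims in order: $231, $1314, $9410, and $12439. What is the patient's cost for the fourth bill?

$145.90

Bill 1, $231: all of it applies to the deductible. Patient owes $231 (running OOP $231).
Bill 2, $1314: all of it applies to the deductible. Patient owes $1314 (running OOP $1545).
Bill 3, $9410: $123 finishes the deductible; $9287 goes to coinsurance; patient's 30% is $2786.10. Patient pays $2909.10; OOP now $4454.10.
Bill 4, $12439: deductible met; 30% of $12439 = $3731.70. OOP would hit $8185.80 > $4600, so the cap limits the patient to $4600 − $4454.10 = $145.90.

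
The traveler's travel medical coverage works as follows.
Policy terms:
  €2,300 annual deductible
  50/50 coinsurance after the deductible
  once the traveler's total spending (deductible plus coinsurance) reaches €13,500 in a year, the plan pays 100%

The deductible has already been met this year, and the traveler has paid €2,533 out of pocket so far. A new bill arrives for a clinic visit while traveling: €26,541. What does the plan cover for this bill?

€15,574

The deductible is already satisfied, so the full bill goes to coinsurance.
Coinsurance: €26,541 × 50% = €13,270.50.
Adding €13,270.50 to the €2,533 already spent would give €15,803.50, which exceeds the €13,500 cap; the traveler pays just €13,500 − €2,533 = €10,967.
The insurer covers the remainder: €26,541 − €10,967 = €15,574.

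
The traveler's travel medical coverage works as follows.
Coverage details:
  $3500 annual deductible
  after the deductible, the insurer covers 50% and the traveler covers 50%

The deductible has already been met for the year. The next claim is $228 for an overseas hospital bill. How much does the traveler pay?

The deductible is already satisfied, so the full bill goes to coinsurance.
Coinsurance: $228 × 50% = $114.

$114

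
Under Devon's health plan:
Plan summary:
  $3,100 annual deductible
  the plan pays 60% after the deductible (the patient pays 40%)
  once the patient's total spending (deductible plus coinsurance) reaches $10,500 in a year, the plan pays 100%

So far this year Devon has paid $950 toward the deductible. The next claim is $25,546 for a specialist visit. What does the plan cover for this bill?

Deductible still to meet: $3,100 − $950 = $2,150.
That leaves $25,546 − $2,150 = $23,396 for coinsurance.
Coinsurance: $23,396 × 40% = $9,358.40.
That puts the patient's cost at $2,150 + $9,358.40 = $11,508.40 before any cap.
Adding $11,508.40 to the $950 already spent would give $12,458.40, which exceeds the $10,500 cap; the patient pays just $10,500 − $950 = $9,550.
The plan picks up $25,546 − $9,550 = $15,996.

$15,996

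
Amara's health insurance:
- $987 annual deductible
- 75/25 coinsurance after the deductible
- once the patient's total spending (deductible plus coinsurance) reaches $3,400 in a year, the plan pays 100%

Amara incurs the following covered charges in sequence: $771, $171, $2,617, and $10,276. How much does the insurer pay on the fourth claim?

Claim 1 ($771): all of it applies to the deductible. Patient owes $771 (running OOP $771). Insurer: $771 − $771 = $0.
Claim 2 ($171): entire amount goes to the deductible. Patient pays $171; OOP now $942. Plan pays $171 − $171 = $0.
Claim 3 ($2,617): deductible takes $45, $2,572 remains; coinsurance $2,572 × 25% = $643. Cost to patient: $688. OOP to date $1,630. Plan pays $2,617 − $688 = $1,929.
Claim 4 ($10,276): 25% coinsurance on $10,276 = $2,569. That would push OOP to $4,199, over the $3,400 cap, so patient pays $3,400 − $1,630 = $1,770. Insurer: $10,276 − $1,770 = $8,506.

$8,506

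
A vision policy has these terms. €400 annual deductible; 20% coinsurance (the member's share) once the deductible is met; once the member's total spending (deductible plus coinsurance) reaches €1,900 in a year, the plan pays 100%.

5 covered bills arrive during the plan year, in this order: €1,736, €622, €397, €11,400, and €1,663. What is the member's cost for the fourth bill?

€1,029

Claim 1 (€1,736): €400 finishes the deductible; €1,336 goes to coinsurance; 20% of €1,336 = €267.20. Member owes €667.20 (running OOP €667.20).
Claim 2 (€622): 20% coinsurance on €622 = €124.40. Cost to member: €124.40. OOP to date €791.60.
Claim 3 (€397): deductible met; 20% of €397 = €79.40. Member owes €79.40 (running OOP €871).
Claim 4 (€11,400): deductible met; 20% of €11,400 = €2,280. That would push OOP to €3,151, over the €1,900 cap, so member pays €1,900 − €871 = €1,029.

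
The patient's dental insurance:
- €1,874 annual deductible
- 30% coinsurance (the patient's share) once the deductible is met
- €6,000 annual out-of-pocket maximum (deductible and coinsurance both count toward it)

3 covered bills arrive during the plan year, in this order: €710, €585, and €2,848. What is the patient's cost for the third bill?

Bill 1, €710: entire amount goes to the deductible. Cost to patient: €710. OOP to date €710.
Bill 2, €585: all of it applies to the deductible. Cost to patient: €585. OOP to date €1,295.
Bill 3, €2,848: deductible takes €579, €2,269 remains; patient's 30% is €680.70. Cost to patient: €1,259.70. OOP to date €2,554.70.

€1,259.70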